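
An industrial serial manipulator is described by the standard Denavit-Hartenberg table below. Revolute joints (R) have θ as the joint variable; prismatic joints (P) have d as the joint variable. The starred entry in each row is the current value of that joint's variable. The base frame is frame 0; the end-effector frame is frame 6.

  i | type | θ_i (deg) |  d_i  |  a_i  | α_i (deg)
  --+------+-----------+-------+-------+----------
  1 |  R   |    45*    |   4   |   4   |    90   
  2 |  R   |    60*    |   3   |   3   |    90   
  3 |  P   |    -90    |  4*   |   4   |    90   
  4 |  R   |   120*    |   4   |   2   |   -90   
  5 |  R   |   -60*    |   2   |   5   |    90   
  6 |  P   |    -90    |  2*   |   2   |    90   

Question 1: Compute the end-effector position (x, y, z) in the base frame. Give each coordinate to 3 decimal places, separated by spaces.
4.779 4.236 -4.681

after link 1: o_1 = (2.8284, 2.8284, 4.0000)
after link 2: o_2 = (6.0104, 1.7678, 6.5981)
after link 3: o_3 = (5.6315, 7.0457, 4.5981)
after link 4: o_4 = (5.9850, 5.9850, 0.2679)
after link 5: o_5 = (7.2762, 3.0589, -4.0646)
after link 6: o_6 = (4.7793, 4.2363, -4.6806)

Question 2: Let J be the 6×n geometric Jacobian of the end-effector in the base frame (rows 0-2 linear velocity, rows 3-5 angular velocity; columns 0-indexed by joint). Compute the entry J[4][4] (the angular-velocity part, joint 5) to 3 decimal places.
axis z_4 = (0.3062,-0.9186,0.2500); lever o_n−o_4 = (-1.2057,-1.7487,-4.9486)
cross product → J_v[:, 4] = (4.9827,1.2138,-1.6429)
J_ω[:, 4] = z_4
entry J[4][4] = -0.9186

-0.919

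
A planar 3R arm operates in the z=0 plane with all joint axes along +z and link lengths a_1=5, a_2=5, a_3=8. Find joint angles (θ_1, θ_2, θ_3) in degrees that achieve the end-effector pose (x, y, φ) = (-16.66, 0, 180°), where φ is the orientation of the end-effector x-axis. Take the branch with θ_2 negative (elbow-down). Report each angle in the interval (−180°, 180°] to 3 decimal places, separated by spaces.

-149.997 -60.006 30.003

wrist centre = target − a_3·(cos φ, sin φ) = (-8.6600, -0.0000)
cos θ_2 = (74.9956−5²−5²)/(2·5·5) = 0.4999; θ_2 = -60.0058° (elbow-down)
β = atan2(-0.0000,-8.6600) = -180.0000°; ψ = atan2(-4.3304,7.4996) = -30.0029°
θ_1 = β − ψ = -149.9971°
θ_3 = φ − θ_1 − θ_2 = 30.0029° (wrapped to (-180°,180°])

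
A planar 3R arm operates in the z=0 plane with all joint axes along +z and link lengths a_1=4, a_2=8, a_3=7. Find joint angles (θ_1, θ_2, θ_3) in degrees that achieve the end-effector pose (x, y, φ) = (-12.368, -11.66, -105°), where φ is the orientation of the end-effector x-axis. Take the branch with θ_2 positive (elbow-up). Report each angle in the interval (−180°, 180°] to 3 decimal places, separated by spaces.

-175.205 29.992 40.213

wrist centre = target − a_3·(cos φ, sin φ) = (-10.5563, -4.8985)
cos θ_2 = (135.4303−4²−8²)/(2·4·8) = 0.8661; θ_2 = 29.9917° (elbow-up)
β = atan2(-4.8985,-10.5563) = -155.1069°; ψ = atan2(3.9990,10.9288) = 20.0983°
θ_1 = β − ψ = -175.2052°
θ_3 = φ − θ_1 − θ_2 = 40.2134° (wrapped to (-180°,180°])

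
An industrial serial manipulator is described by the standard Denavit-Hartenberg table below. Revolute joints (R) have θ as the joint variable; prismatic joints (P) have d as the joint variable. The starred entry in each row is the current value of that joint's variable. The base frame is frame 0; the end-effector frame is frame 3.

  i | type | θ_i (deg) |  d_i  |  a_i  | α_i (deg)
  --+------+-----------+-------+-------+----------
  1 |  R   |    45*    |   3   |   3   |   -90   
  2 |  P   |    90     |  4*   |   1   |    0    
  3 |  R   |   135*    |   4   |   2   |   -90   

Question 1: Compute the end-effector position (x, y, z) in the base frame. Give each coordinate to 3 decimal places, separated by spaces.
after link 1: o_1 = (2.1213, 2.1213, 3.0000)
after link 2: o_2 = (-0.7071, 4.9497, 2.0000)
after link 3: o_3 = (-4.5355, 6.7782, 3.4142)

-4.536 6.778 3.414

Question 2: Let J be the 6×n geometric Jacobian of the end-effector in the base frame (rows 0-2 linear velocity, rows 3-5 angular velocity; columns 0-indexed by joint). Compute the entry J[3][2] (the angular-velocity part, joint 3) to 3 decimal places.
-0.707

axis z_2 = (-0.7071,0.7071,0.0000); lever o_n−o_2 = (-3.8284,1.8284,1.4142)
cross product → J_v[:, 2] = (1.0000,1.0000,1.4142)
J_ω[:, 2] = z_2
entry J[3][2] = -0.7071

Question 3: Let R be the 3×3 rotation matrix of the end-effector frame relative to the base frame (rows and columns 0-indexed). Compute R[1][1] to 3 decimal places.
-0.707

End-effector y-axis (col 1 of R) = (0.7071,-0.7071,-0.0000)
R[1][1] = -0.7071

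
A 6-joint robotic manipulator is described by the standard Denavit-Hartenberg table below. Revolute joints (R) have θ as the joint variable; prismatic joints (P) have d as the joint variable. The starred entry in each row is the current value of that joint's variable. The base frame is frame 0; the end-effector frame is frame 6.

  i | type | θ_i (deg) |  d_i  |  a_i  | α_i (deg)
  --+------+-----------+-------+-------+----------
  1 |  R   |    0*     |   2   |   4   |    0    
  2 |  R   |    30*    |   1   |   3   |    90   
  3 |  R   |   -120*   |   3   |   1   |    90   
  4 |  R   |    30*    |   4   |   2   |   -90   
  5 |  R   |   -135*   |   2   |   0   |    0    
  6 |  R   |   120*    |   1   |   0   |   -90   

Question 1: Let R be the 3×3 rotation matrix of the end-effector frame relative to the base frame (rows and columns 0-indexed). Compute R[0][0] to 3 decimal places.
End-effector x-axis (col 0 of R) = (-0.3149,-0.7395,-0.5950)
R[0][0] = -0.3149

-0.315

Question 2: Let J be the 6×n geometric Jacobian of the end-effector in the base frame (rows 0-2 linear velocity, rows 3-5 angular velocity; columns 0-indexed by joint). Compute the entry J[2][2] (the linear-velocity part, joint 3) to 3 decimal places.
axis z_2 = (0.5000,-0.8660,0.0000); lever o_n−o_2 = (-0.2345,-7.7542,0.9330)
cross product → J_v[:, 2] = (-0.8080,-0.4665,-4.0801)
J_ω[:, 2] = z_2
entry J[2][2] = -4.0801

-4.080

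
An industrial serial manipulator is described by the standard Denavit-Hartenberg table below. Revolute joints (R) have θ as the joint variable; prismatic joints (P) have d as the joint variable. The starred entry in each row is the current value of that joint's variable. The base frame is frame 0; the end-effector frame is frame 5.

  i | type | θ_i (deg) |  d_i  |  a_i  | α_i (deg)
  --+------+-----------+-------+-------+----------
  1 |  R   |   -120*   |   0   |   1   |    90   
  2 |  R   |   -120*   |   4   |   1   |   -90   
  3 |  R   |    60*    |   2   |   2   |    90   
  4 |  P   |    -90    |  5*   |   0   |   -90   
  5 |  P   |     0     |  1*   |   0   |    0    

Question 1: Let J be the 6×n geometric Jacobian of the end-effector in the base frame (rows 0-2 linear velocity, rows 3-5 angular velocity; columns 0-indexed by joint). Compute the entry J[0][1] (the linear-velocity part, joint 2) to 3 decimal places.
axis z_1 = (-0.8660,0.5000,0.0000); lever o_n−o_1 = (-2.5377,3.4085,-6.9151)
cross product → J_v[:, 1] = (-3.4575,-5.9886,-1.6830)
J_ω[:, 1] = z_1
entry J[0][1] = -3.4575

-3.458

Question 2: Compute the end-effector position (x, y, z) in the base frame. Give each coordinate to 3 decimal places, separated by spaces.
-3.038 2.542 -6.915

after link 1: o_1 = (-0.5000, -0.8660, 0.0000)
after link 2: o_2 = (-3.7141, 1.5670, -0.8660)
after link 3: o_3 = (-2.8301, -0.3660, -2.7321)
after link 4: o_4 = (-3.9127, 2.7590, -6.4821)
after link 5: o_5 = (-3.0377, 2.5425, -6.9151)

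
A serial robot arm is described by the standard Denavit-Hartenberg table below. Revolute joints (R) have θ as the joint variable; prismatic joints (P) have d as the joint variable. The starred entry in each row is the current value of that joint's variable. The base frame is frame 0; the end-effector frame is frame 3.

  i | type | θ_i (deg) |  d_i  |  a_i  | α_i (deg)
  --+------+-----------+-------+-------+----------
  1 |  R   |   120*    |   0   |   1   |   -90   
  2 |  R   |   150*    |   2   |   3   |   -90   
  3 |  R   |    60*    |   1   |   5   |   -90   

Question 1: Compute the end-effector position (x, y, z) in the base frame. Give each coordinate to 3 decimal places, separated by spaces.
after link 1: o_1 = (-0.5000, 0.8660, 0.0000)
after link 2: o_2 = (-0.9330, -2.3840, -1.5000)
after link 3: o_3 = (4.1495, -2.5269, -1.8840)

4.150 -2.527 -1.884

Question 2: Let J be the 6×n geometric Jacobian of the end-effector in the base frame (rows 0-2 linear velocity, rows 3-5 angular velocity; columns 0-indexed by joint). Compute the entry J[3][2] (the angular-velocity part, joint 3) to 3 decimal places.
0.250

axis z_2 = (0.2500,-0.4330,0.8660); lever o_n−o_2 = (5.0825,-0.1429,-0.3840)
cross product → J_v[:, 2] = (0.2901,4.4976,2.1651)
J_ω[:, 2] = z_2
entry J[3][2] = 0.2500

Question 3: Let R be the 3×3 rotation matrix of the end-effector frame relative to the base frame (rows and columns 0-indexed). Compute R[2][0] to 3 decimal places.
-0.250

End-effector x-axis (col 0 of R) = (0.9665,0.0580,-0.2500)
R[2][0] = -0.2500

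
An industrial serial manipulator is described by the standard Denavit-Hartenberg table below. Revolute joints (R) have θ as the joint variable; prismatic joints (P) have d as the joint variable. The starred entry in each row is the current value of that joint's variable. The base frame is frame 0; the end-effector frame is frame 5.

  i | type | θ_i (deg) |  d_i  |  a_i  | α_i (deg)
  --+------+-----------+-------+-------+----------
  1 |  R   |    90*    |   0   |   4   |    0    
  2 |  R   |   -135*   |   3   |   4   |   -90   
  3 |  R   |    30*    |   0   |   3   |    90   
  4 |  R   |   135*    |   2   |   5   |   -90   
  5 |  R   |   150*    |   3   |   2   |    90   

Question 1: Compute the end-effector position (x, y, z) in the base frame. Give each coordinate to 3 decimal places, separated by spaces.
after link 1: o_1 = (0.0000, 4.0000, 0.0000)
after link 2: o_2 = (2.8284, 1.1716, 3.0000)
after link 3: o_3 = (4.6655, -0.6655, 1.5000)
after link 4: o_4 = (5.7076, 3.2924, 4.9998)
after link 5: o_5 = (2.4390, 1.8290, 4.5821)

2.439 1.829 4.582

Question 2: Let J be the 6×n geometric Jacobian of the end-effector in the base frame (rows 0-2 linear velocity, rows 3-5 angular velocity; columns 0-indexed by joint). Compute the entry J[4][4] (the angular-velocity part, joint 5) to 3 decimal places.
-0.067

axis z_4 = (-0.9330,-0.0670,0.3536); lever o_n−o_4 = (-3.2686,-1.4634,-0.4177)
cross product → J_v[:, 4] = (0.5454,-1.5454,1.1464)
J_ω[:, 4] = z_4
entry J[4][4] = -0.0670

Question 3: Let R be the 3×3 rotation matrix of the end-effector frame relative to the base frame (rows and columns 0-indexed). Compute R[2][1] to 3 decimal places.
0.354

End-effector y-axis (col 1 of R) = (-0.9330,-0.0670,0.3536)
R[2][1] = 0.3536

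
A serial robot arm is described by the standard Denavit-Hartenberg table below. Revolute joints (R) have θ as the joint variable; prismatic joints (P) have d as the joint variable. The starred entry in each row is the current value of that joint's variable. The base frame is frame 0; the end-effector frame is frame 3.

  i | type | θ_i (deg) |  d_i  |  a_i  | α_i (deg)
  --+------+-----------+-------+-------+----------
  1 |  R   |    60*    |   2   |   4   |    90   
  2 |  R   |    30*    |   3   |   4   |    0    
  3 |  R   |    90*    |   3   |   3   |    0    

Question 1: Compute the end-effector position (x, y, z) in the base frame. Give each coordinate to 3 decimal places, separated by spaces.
8.178 2.165 6.598

after link 1: o_1 = (2.0000, 3.4641, 2.0000)
after link 2: o_2 = (6.3301, 4.9641, 4.0000)
after link 3: o_3 = (8.1782, 2.1651, 6.5981)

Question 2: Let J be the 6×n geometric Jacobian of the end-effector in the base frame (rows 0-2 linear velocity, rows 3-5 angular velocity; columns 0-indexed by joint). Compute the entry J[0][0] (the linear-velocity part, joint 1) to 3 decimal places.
-2.165

axis z_0 = ẑ; lever o_n−o_0 = (8.1782,2.1651,6.5981)
cross product → J_v[:, 0] = (-2.1651,8.1782,0.0000)
J_ω[:, 0] = z_0
entry J[0][0] = -2.1651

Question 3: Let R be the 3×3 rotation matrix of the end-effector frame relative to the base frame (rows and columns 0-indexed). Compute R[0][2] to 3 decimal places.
End-effector z-axis (col 2 of R) = (0.8660,-0.5000,0.0000)
R[0][2] = 0.8660

0.866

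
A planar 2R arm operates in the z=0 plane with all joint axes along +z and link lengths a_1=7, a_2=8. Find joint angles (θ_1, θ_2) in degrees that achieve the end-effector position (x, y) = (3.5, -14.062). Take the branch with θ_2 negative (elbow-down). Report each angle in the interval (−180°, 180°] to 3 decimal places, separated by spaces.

cos θ_2 = (209.9898−7²−8²)/(2·7·8) = 0.8660; θ_2 = -30.0051° (elbow-down)
β = atan2(-14.0620,3.5000) = -76.0232°; ψ = atan2(-4.0006,13.9278) = -16.0261°
θ_1 = β − ψ = -59.9971°

-59.997 -30.005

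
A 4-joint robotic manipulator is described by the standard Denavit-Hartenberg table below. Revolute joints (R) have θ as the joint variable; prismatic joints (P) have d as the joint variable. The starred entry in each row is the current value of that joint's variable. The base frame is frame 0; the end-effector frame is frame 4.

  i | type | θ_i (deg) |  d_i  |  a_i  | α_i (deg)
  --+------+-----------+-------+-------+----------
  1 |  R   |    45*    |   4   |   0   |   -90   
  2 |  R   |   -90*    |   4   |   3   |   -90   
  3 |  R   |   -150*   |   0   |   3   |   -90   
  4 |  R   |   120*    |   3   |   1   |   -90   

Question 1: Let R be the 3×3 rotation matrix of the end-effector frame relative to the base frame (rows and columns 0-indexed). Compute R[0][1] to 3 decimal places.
0.612

End-effector y-axis (col 1 of R) = (0.6124,-0.6124,-0.5000)
R[0][1] = 0.6124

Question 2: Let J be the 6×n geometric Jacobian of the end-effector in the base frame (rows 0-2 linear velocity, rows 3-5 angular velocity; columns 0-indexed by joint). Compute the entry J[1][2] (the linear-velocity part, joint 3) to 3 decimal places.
0.470

axis z_2 = (0.7071,0.7071,-0.0000); lever o_n−o_2 = (-3.3334,2.1086,-0.6651)
cross product → J_v[:, 2] = (-0.4703,0.4703,3.8481)
J_ω[:, 2] = z_2
entry J[1][2] = 0.4703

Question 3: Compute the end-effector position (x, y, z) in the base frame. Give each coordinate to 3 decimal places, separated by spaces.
after link 1: o_1 = (0.0000, 0.0000, 4.0000)
after link 2: o_2 = (-2.8284, 2.8284, 7.0000)
after link 3: o_3 = (-3.8891, 3.8891, 4.4019)
after link 4: o_4 = (-6.1618, 4.9371, 6.3349)

-6.162 4.937 6.335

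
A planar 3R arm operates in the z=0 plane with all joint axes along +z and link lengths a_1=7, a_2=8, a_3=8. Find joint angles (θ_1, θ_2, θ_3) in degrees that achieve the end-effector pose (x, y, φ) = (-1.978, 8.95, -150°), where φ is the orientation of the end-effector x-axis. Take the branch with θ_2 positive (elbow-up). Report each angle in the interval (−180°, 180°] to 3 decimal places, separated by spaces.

45.003 44.992 120.005

wrist centre = target − a_3·(cos φ, sin φ) = (4.9502, 12.9500)
cos θ_2 = (192.2070−7²−8²)/(2·7·8) = 0.7072; θ_2 = 44.9920° (elbow-up)
β = atan2(12.9500,4.9502) = 69.0804°; ψ = atan2(5.6561,12.6576) = 24.0775°
θ_1 = β − ψ = 45.0029°
θ_3 = φ − θ_1 − θ_2 = 120.0051° (wrapped to (-180°,180°])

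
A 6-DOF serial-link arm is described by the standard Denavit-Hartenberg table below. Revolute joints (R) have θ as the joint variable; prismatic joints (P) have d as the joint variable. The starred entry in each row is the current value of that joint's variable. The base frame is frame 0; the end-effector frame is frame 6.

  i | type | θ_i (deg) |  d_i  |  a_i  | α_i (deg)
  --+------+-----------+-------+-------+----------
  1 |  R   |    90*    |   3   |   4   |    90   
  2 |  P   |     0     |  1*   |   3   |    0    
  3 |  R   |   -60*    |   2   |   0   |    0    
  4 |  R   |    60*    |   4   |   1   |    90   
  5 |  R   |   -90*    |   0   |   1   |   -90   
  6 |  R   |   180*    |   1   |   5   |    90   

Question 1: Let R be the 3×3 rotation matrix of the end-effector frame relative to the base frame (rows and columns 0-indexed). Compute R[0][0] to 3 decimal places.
End-effector x-axis (col 0 of R) = (1.0000,-0.0000,0.0000)
R[0][0] = 1.0000

1.000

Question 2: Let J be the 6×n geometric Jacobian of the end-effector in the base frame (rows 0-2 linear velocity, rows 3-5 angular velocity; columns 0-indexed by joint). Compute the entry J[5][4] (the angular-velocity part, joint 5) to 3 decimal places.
-1.000

axis z_4 = (0.0000,-0.0000,-1.0000); lever o_n−o_4 = (4.0000,1.0000,0.0000)
cross product → J_v[:, 4] = (1.0000,-4.0000,0.0000)
J_ω[:, 4] = z_4
entry J[5][4] = -1.0000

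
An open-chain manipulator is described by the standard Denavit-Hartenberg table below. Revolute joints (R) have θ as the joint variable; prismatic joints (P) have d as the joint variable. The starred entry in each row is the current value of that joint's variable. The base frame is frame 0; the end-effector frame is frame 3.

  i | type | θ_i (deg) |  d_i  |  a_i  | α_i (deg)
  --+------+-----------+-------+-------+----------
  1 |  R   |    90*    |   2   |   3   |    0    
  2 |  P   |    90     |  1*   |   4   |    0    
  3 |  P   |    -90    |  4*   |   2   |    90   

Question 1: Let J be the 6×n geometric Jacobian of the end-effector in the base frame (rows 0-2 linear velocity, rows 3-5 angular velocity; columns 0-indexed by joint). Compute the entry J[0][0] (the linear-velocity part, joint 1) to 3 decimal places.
-5.000

axis z_0 = ẑ; lever o_n−o_0 = (-4.0000,5.0000,7.0000)
cross product → J_v[:, 0] = (-5.0000,-4.0000,0.0000)
J_ω[:, 0] = z_0
entry J[0][0] = -5.0000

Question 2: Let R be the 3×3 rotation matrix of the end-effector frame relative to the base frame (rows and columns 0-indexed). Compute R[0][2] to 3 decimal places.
1.000

End-effector z-axis (col 2 of R) = (1.0000,-0.0000,0.0000)
R[0][2] = 1.0000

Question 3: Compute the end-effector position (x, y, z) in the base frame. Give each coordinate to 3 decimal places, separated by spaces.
after link 1: o_1 = (0.0000, 3.0000, 2.0000)
after link 2: o_2 = (-4.0000, 3.0000, 3.0000)
after link 3: o_3 = (-4.0000, 5.0000, 7.0000)

-4.000 5.000 7.000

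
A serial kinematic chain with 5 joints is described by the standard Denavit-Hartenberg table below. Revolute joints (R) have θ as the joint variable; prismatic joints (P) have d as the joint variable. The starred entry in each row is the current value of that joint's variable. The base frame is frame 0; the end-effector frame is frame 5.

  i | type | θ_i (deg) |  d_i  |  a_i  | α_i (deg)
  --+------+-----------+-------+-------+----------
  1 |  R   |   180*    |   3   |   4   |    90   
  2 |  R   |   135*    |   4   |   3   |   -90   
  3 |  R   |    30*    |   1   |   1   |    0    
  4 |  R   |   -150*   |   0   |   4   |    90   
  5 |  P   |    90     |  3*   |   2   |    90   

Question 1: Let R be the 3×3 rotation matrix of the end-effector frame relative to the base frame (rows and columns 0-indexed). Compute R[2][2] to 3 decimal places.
-0.354

End-effector z-axis (col 2 of R) = (-0.3536,0.8660,-0.3536)
R[2][2] = -0.3536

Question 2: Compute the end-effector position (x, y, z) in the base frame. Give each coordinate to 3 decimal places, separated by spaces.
-2.396 5.464 0.361

after link 1: o_1 = (-4.0000, 0.0000, 3.0000)
after link 2: o_2 = (-1.8787, 4.0000, 5.1213)
after link 3: o_3 = (-0.5592, 3.5000, 5.0266)
after link 4: o_4 = (-1.9734, 6.9641, 3.6124)
after link 5: o_5 = (-2.3963, 5.4641, 0.3610)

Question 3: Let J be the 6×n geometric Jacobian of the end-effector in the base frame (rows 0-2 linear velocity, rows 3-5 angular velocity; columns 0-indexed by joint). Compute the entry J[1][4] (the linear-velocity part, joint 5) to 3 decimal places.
-0.500

prismatic axis z_4 = (-0.6124,-0.5000,-0.6124)
J_v[:, 4] = z_4; J_ω[:, 4] = (0,0,0)
entry J[1][4] = -0.5000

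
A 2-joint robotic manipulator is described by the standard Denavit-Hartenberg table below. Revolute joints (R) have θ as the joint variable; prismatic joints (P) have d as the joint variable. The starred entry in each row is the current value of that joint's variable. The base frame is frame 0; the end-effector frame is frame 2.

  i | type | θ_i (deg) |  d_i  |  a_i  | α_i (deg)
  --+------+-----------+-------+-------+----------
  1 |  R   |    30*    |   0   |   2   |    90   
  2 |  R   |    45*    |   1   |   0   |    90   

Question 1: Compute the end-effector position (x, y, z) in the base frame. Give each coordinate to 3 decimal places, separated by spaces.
2.232 0.134 0.000

after link 1: o_1 = (1.7321, 1.0000, 0.0000)
after link 2: o_2 = (2.2321, 0.1340, 0.0000)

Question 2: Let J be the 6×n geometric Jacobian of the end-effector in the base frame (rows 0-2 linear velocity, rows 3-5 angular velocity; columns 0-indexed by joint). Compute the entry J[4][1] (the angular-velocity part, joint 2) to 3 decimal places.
-0.866

axis z_1 = (0.5000,-0.8660,0.0000); lever o_n−o_1 = (0.5000,-0.8660,0.0000)
cross product → J_v[:, 1] = (0.0000,-0.0000,-0.0000)
J_ω[:, 1] = z_1
entry J[4][1] = -0.8660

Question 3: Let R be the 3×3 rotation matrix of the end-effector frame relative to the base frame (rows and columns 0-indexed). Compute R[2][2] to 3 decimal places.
-0.707

End-effector z-axis (col 2 of R) = (0.6124,0.3536,-0.7071)
R[2][2] = -0.7071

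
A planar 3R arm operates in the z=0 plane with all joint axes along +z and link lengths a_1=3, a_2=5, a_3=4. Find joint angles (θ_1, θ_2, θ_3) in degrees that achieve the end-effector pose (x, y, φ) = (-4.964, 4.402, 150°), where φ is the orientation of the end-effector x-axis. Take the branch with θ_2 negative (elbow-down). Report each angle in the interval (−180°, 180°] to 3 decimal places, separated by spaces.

-120.003 -150.000 60.003

wrist centre = target − a_3·(cos φ, sin φ) = (-1.4999, 2.4020)
cos θ_2 = (8.0193−3²−5²)/(2·3·5) = -0.8660; θ_2 = -149.9998° (elbow-down)
β = atan2(2.4020,-1.4999) = 121.9822°; ψ = atan2(-2.5000,-1.3301) = -118.0149°
θ_1 = β − ψ = 239.9971°
θ_3 = φ − θ_1 − θ_2 = 60.0027° (wrapped to (-180°,180°])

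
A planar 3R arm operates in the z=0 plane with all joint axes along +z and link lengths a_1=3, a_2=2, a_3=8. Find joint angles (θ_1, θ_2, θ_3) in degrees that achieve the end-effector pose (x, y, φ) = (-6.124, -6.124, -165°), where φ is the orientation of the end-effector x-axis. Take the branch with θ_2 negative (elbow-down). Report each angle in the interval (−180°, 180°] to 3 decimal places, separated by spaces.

wrist centre = target − a_3·(cos φ, sin φ) = (1.6034, -4.0534)
cos θ_2 = (19.0014−3²−2²)/(2·3·2) = 0.5001; θ_2 = -59.9926° (elbow-down)
β = atan2(-4.0534,1.6034) = -68.4179°; ψ = atan2(-1.7319,4.0002) = -23.4105°
θ_1 = β − ψ = -45.0074°
θ_3 = φ − θ_1 − θ_2 = -60.0000° (wrapped to (-180°,180°])

-45.007 -59.993 -60.000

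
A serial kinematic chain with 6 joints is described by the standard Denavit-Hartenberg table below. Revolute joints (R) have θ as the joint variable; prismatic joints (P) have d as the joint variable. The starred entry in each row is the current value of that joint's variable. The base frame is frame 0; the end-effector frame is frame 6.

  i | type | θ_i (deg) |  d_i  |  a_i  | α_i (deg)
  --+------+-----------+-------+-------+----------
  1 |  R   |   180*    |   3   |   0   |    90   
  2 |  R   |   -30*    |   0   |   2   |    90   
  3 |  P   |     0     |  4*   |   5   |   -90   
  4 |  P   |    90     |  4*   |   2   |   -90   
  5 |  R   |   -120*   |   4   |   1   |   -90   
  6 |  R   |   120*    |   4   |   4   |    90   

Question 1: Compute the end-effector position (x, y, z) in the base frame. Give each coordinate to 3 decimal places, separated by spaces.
-6.580 5.134 1.469

after link 1: o_1 = (0.0000, 0.0000, 3.0000)
after link 2: o_2 = (-1.7321, 0.0000, 2.0000)
after link 3: o_3 = (-4.0622, 0.0000, -3.9641)
after link 4: o_4 = (-5.0622, 4.0000, -2.2321)
after link 5: o_5 = (-1.3481, 4.8660, -0.6651)
after link 6: o_6 = (-6.5801, 5.1340, 1.4689)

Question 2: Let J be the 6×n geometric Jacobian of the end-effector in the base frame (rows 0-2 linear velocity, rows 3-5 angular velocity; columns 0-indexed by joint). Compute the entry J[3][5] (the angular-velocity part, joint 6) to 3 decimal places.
-0.433

axis z_5 = (-0.4330,0.5000,0.7500); lever o_n−o_5 = (-5.2321,0.2679,2.1340)
cross product → J_v[:, 5] = (0.8660,-3.0000,2.5000)
J_ω[:, 5] = z_5
entry J[3][5] = -0.4330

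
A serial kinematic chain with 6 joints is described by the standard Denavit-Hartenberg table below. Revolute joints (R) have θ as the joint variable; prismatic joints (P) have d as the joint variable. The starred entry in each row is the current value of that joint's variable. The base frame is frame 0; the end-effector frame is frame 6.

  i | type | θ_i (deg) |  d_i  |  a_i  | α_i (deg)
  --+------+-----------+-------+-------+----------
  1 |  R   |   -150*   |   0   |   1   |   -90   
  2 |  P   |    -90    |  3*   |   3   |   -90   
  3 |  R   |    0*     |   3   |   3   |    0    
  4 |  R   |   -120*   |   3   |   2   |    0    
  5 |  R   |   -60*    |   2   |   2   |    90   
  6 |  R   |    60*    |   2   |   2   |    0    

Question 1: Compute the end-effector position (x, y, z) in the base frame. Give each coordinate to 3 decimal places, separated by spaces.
-7.928 -7.732 2.000

after link 1: o_1 = (-0.8660, -0.5000, 0.0000)
after link 2: o_2 = (0.6340, -3.0981, 3.0000)
after link 3: o_3 = (-1.9641, -4.5981, 6.0000)
after link 4: o_4 = (-3.6962, -7.5981, 5.0000)
after link 5: o_5 = (-5.4282, -8.5981, 3.0000)
after link 6: o_6 = (-7.9282, -7.7321, 2.0000)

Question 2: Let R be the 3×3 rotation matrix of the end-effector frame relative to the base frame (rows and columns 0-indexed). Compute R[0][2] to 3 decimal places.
-0.500

End-effector z-axis (col 2 of R) = (-0.5000,0.8660,-0.0000)
R[0][2] = -0.5000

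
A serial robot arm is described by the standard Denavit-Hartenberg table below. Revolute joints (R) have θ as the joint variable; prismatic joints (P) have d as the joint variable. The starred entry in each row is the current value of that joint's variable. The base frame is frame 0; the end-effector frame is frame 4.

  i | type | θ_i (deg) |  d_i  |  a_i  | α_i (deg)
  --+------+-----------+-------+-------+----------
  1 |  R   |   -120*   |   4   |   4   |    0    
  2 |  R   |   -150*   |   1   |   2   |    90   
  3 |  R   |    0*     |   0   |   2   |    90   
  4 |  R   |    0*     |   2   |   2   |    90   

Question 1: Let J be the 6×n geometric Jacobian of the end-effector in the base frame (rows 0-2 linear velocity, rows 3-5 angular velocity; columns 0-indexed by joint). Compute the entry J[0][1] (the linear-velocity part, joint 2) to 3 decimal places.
axis z_1 = (0.0000,0.0000,1.0000); lever o_n−o_1 = (-0.0000,6.0000,-1.0000)
cross product → J_v[:, 1] = (-6.0000,-0.0000,0.0000)
J_ω[:, 1] = z_1
entry J[0][1] = -6.0000

-6.000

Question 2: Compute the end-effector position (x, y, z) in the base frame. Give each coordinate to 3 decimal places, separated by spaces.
after link 1: o_1 = (-2.0000, -3.4641, 4.0000)
after link 2: o_2 = (-2.0000, -1.4641, 5.0000)
after link 3: o_3 = (-2.0000, 0.5359, 5.0000)
after link 4: o_4 = (-2.0000, 2.5359, 3.0000)

-2.000 2.536 3.000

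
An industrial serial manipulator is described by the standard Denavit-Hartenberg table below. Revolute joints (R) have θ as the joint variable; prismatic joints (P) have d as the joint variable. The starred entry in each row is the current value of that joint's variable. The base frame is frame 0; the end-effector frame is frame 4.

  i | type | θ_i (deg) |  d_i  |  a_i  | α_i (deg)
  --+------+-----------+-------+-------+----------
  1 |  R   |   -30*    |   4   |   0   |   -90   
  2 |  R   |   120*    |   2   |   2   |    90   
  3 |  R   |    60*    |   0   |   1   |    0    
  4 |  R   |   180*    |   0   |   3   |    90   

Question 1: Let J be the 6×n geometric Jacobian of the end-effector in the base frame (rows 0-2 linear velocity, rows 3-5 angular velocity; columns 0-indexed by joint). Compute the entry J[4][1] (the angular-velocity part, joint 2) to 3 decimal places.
axis z_1 = (0.5000,0.8660,0.0000); lever o_n−o_1 = (-0.2990,0.4821,-0.8660)
cross product → J_v[:, 1] = (-0.7500,0.4330,0.5000)
J_ω[:, 1] = z_1
entry J[4][1] = 0.8660

0.866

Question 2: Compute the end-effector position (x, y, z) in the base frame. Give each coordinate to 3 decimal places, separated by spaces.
-0.299 0.482 3.134

after link 1: o_1 = (0.0000, 0.0000, 4.0000)
after link 2: o_2 = (0.1340, 2.2321, 2.2679)
after link 3: o_3 = (0.3505, 3.1071, 1.8349)
after link 4: o_4 = (-0.2990, 0.4821, 3.1340)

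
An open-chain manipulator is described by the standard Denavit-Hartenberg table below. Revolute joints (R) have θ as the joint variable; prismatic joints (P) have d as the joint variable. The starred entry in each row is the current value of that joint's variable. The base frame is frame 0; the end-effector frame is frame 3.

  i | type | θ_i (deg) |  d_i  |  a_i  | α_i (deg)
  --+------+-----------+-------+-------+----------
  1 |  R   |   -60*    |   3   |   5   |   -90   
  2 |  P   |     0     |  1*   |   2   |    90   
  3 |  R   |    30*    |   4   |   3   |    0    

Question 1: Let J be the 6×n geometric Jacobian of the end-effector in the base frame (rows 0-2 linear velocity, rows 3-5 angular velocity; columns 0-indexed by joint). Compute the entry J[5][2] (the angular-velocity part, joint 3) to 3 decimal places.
axis z_2 = (0.0000,0.0000,1.0000); lever o_n−o_2 = (2.5981,-1.5000,4.0000)
cross product → J_v[:, 2] = (1.5000,2.5981,-0.0000)
J_ω[:, 2] = z_2
entry J[5][2] = 1.0000

1.000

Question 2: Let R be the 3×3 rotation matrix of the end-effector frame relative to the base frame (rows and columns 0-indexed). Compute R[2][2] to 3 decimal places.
1.000

End-effector z-axis (col 2 of R) = (0.0000,0.0000,1.0000)
R[2][2] = 1.0000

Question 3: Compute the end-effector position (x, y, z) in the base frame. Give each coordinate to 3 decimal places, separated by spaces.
6.964 -7.062 7.000

after link 1: o_1 = (2.5000, -4.3301, 3.0000)
after link 2: o_2 = (4.3660, -5.5622, 3.0000)
after link 3: o_3 = (6.9641, -7.0622, 7.0000)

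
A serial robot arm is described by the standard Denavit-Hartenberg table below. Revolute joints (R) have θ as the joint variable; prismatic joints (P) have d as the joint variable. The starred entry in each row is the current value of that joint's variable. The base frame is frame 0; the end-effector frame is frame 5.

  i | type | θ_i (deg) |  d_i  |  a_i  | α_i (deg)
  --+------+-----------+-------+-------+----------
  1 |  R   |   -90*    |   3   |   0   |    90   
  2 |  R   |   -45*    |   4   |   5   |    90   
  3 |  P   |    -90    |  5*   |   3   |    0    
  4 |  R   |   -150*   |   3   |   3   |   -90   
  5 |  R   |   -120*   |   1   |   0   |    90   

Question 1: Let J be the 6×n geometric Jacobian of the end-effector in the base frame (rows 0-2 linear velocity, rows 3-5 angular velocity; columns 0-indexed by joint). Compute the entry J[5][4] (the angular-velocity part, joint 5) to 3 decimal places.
axis z_4 = (0.5000,0.6124,0.6124); lever o_n−o_4 = (0.5000,0.6124,0.6124)
cross product → J_v[:, 4] = (0.0000,-0.0000,0.0000)
J_ω[:, 4] = z_4
entry J[5][4] = 0.6124

0.612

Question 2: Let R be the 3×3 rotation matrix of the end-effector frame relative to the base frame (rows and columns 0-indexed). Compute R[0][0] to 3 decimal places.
0.433

End-effector x-axis (col 0 of R) = (0.4330,0.4356,-0.7891)
R[0][0] = 0.4330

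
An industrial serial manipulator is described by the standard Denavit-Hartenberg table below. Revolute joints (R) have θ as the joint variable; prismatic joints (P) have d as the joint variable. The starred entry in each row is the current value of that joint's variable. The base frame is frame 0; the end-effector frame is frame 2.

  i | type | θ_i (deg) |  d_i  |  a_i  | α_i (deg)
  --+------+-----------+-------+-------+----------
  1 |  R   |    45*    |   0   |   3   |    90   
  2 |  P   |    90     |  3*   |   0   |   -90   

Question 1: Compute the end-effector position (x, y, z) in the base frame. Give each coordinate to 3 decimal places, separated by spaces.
4.243 -0.000 0.000

after link 1: o_1 = (2.1213, 2.1213, 0.0000)
after link 2: o_2 = (4.2426, -0.0000, 0.0000)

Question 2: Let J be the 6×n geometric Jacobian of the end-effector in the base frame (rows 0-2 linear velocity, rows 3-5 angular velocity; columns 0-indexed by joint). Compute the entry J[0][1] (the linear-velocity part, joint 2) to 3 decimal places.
0.707

prismatic axis z_1 = (0.7071,-0.7071,0.0000)
J_v[:, 1] = z_1; J_ω[:, 1] = (0,0,0)
entry J[0][1] = 0.7071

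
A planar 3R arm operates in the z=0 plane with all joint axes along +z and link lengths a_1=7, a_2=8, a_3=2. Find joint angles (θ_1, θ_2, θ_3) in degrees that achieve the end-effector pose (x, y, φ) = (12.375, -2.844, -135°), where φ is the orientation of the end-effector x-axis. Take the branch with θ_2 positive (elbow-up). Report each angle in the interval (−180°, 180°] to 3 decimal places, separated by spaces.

-30.005 45.007 -150.002

wrist centre = target − a_3·(cos φ, sin φ) = (13.7892, -1.4298)
cos θ_2 = (192.1867−7²−8²)/(2·7·8) = 0.7070; θ_2 = 45.0067° (elbow-up)
β = atan2(-1.4298,13.7892) = -5.9198°; ψ = atan2(5.6575,12.6562) = 24.0854°
θ_1 = β − ψ = -30.0052°
θ_3 = φ − θ_1 − θ_2 = -150.0015° (wrapped to (-180°,180°])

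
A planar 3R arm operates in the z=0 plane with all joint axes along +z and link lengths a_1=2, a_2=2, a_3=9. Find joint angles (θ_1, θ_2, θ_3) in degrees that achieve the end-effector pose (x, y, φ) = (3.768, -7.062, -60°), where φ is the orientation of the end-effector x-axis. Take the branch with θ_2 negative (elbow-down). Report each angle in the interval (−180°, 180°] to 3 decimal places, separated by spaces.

wrist centre = target − a_3·(cos φ, sin φ) = (-0.7320, 0.7322)
cos θ_2 = (1.0720−2²−2²)/(2·2·2) = -0.8660; θ_2 = -149.9973° (elbow-down)
β = atan2(0.7322,-0.7320) = 134.9911°; ψ = atan2(-1.0001,0.2680) = -74.9987°
θ_1 = β − ψ = 209.9897°
θ_3 = φ − θ_1 − θ_2 = -119.9924° (wrapped to (-180°,180°])

-150.010 -149.997 -119.992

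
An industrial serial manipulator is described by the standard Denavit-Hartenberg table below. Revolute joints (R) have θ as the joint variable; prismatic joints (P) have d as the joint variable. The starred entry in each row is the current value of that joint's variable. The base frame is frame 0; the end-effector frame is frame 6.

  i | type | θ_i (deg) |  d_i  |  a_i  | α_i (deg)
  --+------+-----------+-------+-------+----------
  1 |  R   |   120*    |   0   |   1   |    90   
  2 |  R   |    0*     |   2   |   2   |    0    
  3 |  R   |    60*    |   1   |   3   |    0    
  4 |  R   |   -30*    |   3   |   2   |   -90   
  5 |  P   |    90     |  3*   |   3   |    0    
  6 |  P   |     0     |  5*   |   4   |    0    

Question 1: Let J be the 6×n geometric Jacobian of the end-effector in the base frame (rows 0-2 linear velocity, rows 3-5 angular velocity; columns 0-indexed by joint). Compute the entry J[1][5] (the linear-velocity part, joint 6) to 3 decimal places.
-0.433

prismatic axis z_5 = (0.2500,-0.4330,0.8660)
J_v[:, 5] = z_5; J_ω[:, 5] = (0,0,0)
entry J[1][5] = -0.4330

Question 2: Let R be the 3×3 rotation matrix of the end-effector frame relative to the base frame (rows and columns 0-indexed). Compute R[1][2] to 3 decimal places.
End-effector z-axis (col 2 of R) = (0.2500,-0.4330,0.8660)
R[1][2] = -0.4330

-0.433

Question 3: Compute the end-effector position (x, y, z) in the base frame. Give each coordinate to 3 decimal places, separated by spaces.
-1.982 1.433 10.526

after link 1: o_1 = (-0.5000, 0.8660, 0.0000)
after link 2: o_2 = (0.2321, 3.5981, 0.0000)
after link 3: o_3 = (0.3481, 5.3971, 2.5981)
after link 4: o_4 = (2.0801, 8.3971, 3.5981)
after link 5: o_5 = (0.2321, 5.5981, 6.1962)
after link 6: o_6 = (-1.9821, 1.4330, 10.5263)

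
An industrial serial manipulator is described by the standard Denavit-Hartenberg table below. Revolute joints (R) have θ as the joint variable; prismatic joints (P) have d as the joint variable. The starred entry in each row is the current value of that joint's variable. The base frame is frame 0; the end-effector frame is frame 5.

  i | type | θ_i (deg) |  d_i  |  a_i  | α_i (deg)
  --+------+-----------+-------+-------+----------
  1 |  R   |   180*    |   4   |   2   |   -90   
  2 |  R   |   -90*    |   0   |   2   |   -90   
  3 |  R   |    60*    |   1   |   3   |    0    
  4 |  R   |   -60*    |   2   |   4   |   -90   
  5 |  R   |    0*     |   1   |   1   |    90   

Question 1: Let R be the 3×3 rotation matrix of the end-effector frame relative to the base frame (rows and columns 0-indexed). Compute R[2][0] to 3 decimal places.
1.000

End-effector x-axis (col 0 of R) = (-0.0000,0.0000,1.0000)
R[2][0] = 1.0000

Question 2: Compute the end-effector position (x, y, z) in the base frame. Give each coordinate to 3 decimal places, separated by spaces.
after link 1: o_1 = (-2.0000, 0.0000, 4.0000)
after link 2: o_2 = (-2.0000, 0.0000, 6.0000)
after link 3: o_3 = (-3.0000, 2.5981, 7.5000)
after link 4: o_4 = (-5.0000, 2.5981, 11.5000)
after link 5: o_5 = (-5.0000, 3.5981, 12.5000)

-5.000 3.598 12.500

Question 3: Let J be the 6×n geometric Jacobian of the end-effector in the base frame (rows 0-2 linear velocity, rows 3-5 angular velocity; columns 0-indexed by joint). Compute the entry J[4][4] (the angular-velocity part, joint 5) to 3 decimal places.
axis z_4 = (0.0000,1.0000,-0.0000); lever o_n−o_4 = (0.0000,1.0000,1.0000)
cross product → J_v[:, 4] = (1.0000,-0.0000,0.0000)
J_ω[:, 4] = z_4
entry J[4][4] = 1.0000

1.000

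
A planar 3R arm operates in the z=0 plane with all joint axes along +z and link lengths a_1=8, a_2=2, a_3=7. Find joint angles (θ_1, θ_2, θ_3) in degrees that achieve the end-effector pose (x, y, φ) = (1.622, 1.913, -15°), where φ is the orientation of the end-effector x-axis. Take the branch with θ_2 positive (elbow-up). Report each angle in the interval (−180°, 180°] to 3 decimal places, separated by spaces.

135.003 149.997 60.000

wrist centre = target − a_3·(cos φ, sin φ) = (-5.1395, 3.7247)
cos θ_2 = (40.2879−8²−2²)/(2·8·2) = -0.8660; θ_2 = 149.9974° (elbow-up)
β = atan2(3.7247,-5.1395) = 144.0680°; ψ = atan2(1.0001,6.2680) = 9.0653°
θ_1 = β − ψ = 135.0027°
θ_3 = φ − θ_1 − θ_2 = 59.9998° (wrapped to (-180°,180°])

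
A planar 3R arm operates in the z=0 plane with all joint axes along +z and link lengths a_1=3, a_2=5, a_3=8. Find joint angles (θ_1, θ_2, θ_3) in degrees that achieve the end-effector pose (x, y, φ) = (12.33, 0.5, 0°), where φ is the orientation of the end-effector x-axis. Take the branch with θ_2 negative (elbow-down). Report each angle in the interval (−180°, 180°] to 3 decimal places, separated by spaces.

wrist centre = target − a_3·(cos φ, sin φ) = (4.3300, 0.5000)
cos θ_2 = (18.9989−3²−5²)/(2·3·5) = -0.5000; θ_2 = -120.0024° (elbow-down)
β = atan2(0.5000,4.3300) = 6.5870°; ψ = atan2(-4.3300,0.4998) = -83.4155°
θ_1 = β − ψ = 90.0024°
θ_3 = φ − θ_1 − θ_2 = 30.0000° (wrapped to (-180°,180°])

90.002 -120.002 30.000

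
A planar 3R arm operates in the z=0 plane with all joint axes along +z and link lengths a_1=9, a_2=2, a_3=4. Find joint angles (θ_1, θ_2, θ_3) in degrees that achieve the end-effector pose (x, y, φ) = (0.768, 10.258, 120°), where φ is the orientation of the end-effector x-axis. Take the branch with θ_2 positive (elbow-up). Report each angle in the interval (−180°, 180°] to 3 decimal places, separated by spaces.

wrist centre = target − a_3·(cos φ, sin φ) = (2.7680, 6.7939)
cos θ_2 = (53.8189−9²−2²)/(2·9·2) = -0.8661; θ_2 = 150.0134° (elbow-up)
β = atan2(6.7939,2.7680) = 67.8328°; ψ = atan2(0.9996,7.2677) = 7.8313°
θ_1 = β − ψ = 60.0015°
θ_3 = φ − θ_1 − θ_2 = -90.0149° (wrapped to (-180°,180°])

60.002 150.013 -90.015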